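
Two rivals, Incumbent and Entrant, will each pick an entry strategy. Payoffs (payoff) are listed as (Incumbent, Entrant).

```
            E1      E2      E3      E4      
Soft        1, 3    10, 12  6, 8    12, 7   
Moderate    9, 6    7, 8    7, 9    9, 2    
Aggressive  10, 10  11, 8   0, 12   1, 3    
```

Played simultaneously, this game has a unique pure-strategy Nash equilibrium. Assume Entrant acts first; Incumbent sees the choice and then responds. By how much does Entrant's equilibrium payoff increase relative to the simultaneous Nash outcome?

1

Solve by backward induction (Entrant leads).
- E1 → Incumbent plays Aggressive (best of 1, 9, 10); Entrant gets 10.
- E2 → Incumbent plays Aggressive (best of 10, 7, 11); Entrant gets 8.
- E3 → Incumbent plays Moderate (best of 6, 7, 0); Entrant gets 9.
- E4 → Incumbent plays Soft (best of 12, 9, 1); Entrant gets 7.
Among 10, 8, 9, 7, the best is 10 at E1. Subgame-perfect outcome: (Aggressive, E1) with payoffs (10, 10).
Now find the simultaneous Nash equilibrium.
Incumbent's best replies: E1→Aggressive; E2→Aggressive; E3→Moderate; E4→Soft.
Entrant's best replies: Soft→E2; Moderate→E3; Aggressive→E3.
The unique mutual best reply is (Moderate, E3), giving (7, 9).
Entrant's commitment gain: 10 − 9 = 1.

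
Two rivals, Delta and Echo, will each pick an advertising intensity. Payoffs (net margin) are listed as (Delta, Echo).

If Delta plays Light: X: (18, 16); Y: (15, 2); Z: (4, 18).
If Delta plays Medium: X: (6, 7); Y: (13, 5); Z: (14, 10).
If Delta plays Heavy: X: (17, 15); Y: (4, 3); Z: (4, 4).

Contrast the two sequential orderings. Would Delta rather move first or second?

second

If Delta leads: Echo's best replies are Light→Z, Medium→Z, Heavy→X; Delta's induced payoffs 4, 14, 17; outcome (Heavy, X), payoffs (17, 15).
If Echo leads: Delta's best replies are X→Light, Y→Light, Z→Medium; Echo's induced payoffs 16, 2, 10; outcome (Light, X), payoffs (18, 16).
Delta gets 17 moving first and 18 moving second, so Delta prefers to move second.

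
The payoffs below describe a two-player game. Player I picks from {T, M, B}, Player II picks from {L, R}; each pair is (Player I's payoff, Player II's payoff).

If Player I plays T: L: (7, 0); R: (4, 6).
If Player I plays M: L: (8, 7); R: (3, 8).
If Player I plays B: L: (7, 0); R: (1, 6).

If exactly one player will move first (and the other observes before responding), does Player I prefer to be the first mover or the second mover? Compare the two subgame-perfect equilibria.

If Player I leads: Player II's best replies are T→R, M→R, B→R; Player I's induced payoffs 4, 3, 1; outcome (T, R), payoffs (4, 6).
If Player II leads: Player I's best replies are L→M, R→T; Player II's induced payoffs 7, 6; outcome (M, L), payoffs (8, 7).
Player I gets 4 moving first and 8 moving second, so Player I prefers to move second.

second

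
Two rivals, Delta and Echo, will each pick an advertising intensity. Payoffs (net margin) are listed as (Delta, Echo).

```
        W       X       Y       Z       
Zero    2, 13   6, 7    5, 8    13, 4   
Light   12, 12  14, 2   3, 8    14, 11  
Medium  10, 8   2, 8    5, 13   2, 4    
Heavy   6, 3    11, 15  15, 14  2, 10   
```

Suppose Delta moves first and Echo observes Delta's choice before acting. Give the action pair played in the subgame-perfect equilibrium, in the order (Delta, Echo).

Backward induction with Delta moving first.
- Zero: Echo compares 13, 7, 8, 4 and picks W; Delta would get 2.
- Light: Echo compares 12, 2, 8, 11 and picks W; Delta would get 12.
- Medium: Echo compares 8, 8, 13, 4 and picks Y; Delta would get 5.
- Heavy: Echo compares 3, 15, 14, 10 and picks X; Delta would get 11.
Maximizing over 2, 12, 5, 11, Delta chooses Light. Subgame-perfect outcome: (Light, W) with payoffs (12, 12).

(Light, W)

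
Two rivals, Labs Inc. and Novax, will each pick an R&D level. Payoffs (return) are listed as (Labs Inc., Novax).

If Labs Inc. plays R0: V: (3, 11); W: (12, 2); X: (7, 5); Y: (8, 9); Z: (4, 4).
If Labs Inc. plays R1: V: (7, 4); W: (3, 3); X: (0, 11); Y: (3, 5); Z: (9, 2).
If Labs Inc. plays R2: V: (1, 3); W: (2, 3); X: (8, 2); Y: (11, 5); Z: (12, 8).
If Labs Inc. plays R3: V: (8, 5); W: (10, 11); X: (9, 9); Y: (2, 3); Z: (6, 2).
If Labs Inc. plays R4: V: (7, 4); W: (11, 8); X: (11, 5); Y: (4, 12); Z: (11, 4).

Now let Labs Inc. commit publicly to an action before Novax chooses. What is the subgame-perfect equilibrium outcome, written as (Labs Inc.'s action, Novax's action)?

(R2, Z)

Work backward from Novax's decision.
- R0: BR = V, leader payoff 3.
- R1: BR = X, leader payoff 0.
- R2: BR = Z, leader payoff 12.
- R3: BR = W, leader payoff 10.
- R4: BR = Y, leader payoff 4.
Among 3, 0, 12, 10, 4, the best is 12 at R2. Subgame-perfect outcome: (R2, Z) with payoffs (12, 8).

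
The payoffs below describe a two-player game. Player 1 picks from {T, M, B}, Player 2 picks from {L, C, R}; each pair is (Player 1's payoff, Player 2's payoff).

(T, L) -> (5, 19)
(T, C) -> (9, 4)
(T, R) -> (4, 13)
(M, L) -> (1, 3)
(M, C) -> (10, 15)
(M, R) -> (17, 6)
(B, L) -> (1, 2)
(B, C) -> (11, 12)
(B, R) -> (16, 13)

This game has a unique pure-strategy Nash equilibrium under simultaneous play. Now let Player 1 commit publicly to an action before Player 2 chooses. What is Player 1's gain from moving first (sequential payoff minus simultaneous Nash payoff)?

Player 2 best-responds to each possible Player 1 move:
- T → Player 2 plays L (best of 19, 4, 13); Player 1 gets 5.
- M → Player 2 plays C (best of 3, 15, 6); Player 1 gets 10.
- B → Player 2 plays R (best of 2, 12, 13); Player 1 gets 16.
Player 1's induced payoffs are 5, 10, 16, so Player 1 commits to B. Subgame-perfect outcome: (B, R) with payoffs (16, 13).
Now find the simultaneous Nash equilibrium.
Player 1's best replies: L→T; C→B; R→M.
Player 2's best replies: T→L; M→C; B→R.
The unique mutual best reply is (T, L), giving (5, 19).
Player 1's commitment gain: 16 − 5 = 11.

11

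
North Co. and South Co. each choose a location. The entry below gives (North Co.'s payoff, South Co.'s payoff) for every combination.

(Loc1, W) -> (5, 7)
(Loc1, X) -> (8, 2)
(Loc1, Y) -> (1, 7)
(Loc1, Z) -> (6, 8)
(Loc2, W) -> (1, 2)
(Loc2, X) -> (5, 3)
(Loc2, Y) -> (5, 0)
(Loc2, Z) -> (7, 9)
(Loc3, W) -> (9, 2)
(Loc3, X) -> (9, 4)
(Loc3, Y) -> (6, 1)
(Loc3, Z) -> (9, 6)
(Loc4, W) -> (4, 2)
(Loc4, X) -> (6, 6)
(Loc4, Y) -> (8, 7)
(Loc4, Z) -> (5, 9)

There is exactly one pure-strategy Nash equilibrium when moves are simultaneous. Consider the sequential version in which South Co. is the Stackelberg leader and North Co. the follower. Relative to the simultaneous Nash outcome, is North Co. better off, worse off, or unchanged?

worse off

Backward induction with South Co. moving first.
- W → North Co. plays Loc3 (best of 5, 1, 9, 4); South Co. gets 2.
- X → North Co. plays Loc3 (best of 8, 5, 9, 6); South Co. gets 4.
- Y → North Co. plays Loc4 (best of 1, 5, 6, 8); South Co. gets 7.
- Z → North Co. plays Loc3 (best of 6, 7, 9, 5); South Co. gets 6.
Among 2, 4, 7, 6, the best is 7 at Y. Subgame-perfect outcome: (Loc4, Y) with payoffs (8, 7).
Under simultaneous play:
North Co.'s best replies: W→Loc3; X→Loc3; Y→Loc4; Z→Loc3.
South Co.'s best replies: Loc1→Z; Loc2→Z; Loc3→Z; Loc4→Z.
Only (Loc3, Z) has each player best-responding; Nash payoffs (9, 6).
North Co. earns 8 sequentially versus 9 at the Nash outcome: worse off.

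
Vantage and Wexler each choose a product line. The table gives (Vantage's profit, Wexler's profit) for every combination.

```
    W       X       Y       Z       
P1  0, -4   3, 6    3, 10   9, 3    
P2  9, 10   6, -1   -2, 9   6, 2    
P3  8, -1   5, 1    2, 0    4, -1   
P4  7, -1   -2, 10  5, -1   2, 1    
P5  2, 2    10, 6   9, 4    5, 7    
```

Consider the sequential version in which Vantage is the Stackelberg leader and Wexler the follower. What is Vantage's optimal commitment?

Solve by backward induction (Vantage leads).
- P1: BR = Y, leader payoff 3.
- P2: BR = W, leader payoff 9.
- P3: BR = X, leader payoff 5.
- P4: BR = X, leader payoff -2.
- P5: BR = Z, leader payoff 5.
Among 3, 9, 5, -2, 5, the best is 9 at P2. Subgame-perfect outcome: (P2, W) with payoffs (9, 10).

P2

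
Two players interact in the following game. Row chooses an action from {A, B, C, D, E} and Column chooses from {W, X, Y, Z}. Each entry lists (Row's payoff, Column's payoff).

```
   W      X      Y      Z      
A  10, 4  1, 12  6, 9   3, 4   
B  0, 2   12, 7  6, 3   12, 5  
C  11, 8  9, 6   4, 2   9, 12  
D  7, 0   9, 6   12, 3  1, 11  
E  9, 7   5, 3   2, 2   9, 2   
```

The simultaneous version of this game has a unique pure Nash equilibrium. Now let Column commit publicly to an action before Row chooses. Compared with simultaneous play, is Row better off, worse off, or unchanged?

worse off

Solve by backward induction (Column leads).
- W: Row compares 10, 0, 11, 7, 9 and picks C; Column would get 8.
- X: Row compares 1, 12, 9, 9, 5 and picks B; Column would get 7.
- Y: Row compares 6, 6, 4, 12, 2 and picks D; Column would get 3.
- Z: Row compares 3, 12, 9, 1, 9 and picks B; Column would get 5.
Among 8, 7, 3, 5, the best is 8 at W. Subgame-perfect outcome: (C, W) with payoffs (11, 8).
Now find the simultaneous Nash equilibrium.
Row's best replies: W→C; X→B; Y→D; Z→B.
Column's best replies: A→X; B→X; C→Z; D→Z; E→W.
The unique mutual best reply is (B, X), giving (12, 7).
Row earns 11 sequentially versus 12 at the Nash outcome: worse off.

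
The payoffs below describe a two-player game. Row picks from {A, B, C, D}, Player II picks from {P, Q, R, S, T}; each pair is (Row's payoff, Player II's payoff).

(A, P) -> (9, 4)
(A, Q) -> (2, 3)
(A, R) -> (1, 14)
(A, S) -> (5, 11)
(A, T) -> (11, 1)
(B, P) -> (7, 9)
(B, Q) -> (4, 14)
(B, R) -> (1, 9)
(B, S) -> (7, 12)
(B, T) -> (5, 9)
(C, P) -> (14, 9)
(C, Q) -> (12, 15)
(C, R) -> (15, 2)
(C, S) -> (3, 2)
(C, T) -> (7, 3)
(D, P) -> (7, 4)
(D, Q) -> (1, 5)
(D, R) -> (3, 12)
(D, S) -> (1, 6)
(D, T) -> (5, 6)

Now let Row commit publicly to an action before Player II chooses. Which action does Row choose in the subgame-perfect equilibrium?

C

Solve by backward induction (Row leads).
- A: BR = R, leader payoff 1.
- B: BR = Q, leader payoff 4.
- C: BR = Q, leader payoff 12.
- D: BR = R, leader payoff 3.
Among 1, 4, 12, 3, the best is 12 at C. Subgame-perfect outcome: (C, Q) with payoffs (12, 15).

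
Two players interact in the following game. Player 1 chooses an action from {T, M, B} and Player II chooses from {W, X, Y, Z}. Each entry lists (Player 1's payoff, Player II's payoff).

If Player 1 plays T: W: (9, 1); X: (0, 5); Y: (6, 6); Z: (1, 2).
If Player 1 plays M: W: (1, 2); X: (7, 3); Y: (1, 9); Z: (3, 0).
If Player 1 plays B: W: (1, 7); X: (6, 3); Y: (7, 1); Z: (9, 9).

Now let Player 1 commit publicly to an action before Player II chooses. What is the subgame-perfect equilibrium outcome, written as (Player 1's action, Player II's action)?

(B, Z)

Solve by backward induction (Player 1 leads).
- T: Player II compares 1, 5, 6, 2 and picks Y; Player 1 would get 6.
- M: Player II compares 2, 3, 9, 0 and picks Y; Player 1 would get 1.
- B: Player II compares 7, 3, 1, 9 and picks Z; Player 1 would get 9.
Maximizing over 6, 1, 9, Player 1 chooses B. Subgame-perfect outcome: (B, Z) with payoffs (9, 9).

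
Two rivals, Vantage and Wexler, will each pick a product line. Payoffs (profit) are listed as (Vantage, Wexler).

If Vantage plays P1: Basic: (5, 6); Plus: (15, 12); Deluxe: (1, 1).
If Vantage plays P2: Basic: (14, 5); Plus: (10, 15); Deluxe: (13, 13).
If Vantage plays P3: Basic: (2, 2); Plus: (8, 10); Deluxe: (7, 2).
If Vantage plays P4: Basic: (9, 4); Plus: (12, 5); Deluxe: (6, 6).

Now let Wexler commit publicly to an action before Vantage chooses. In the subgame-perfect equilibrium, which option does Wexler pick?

Vantage best-responds to each possible Wexler move:
- Basic: Vantage compares 5, 14, 2, 9 and picks P2; Wexler would get 5.
- Plus: Vantage compares 15, 10, 8, 12 and picks P1; Wexler would get 12.
- Deluxe: Vantage compares 1, 13, 7, 6 and picks P2; Wexler would get 13.
Maximizing over 5, 12, 13, Wexler chooses Deluxe. Subgame-perfect outcome: (P2, Deluxe) with payoffs (13, 13).

Deluxe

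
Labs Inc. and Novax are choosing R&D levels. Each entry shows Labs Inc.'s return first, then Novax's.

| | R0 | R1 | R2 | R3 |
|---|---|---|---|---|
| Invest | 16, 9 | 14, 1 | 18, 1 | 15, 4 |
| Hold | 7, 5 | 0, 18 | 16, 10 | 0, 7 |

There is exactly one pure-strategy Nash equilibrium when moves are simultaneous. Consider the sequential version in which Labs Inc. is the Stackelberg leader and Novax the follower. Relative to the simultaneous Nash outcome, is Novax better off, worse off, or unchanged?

Novax best-responds to each possible Labs Inc. move:
- Invest: BR = R0, leader payoff 16.
- Hold: BR = R1, leader payoff 0.
Among 16, 0, the best is 16 at Invest. Subgame-perfect outcome: (Invest, R0) with payoffs (16, 9).
Now find the simultaneous Nash equilibrium.
Labs Inc.'s best replies: R0→Invest; R1→Invest; R2→Invest; R3→Invest.
Novax's best replies: Invest→R0; Hold→R1.
Only (Invest, R0) has each player best-responding; Nash payoffs (16, 9).
Novax earns 9 sequentially versus 9 at the Nash outcome: unchanged.

unchanged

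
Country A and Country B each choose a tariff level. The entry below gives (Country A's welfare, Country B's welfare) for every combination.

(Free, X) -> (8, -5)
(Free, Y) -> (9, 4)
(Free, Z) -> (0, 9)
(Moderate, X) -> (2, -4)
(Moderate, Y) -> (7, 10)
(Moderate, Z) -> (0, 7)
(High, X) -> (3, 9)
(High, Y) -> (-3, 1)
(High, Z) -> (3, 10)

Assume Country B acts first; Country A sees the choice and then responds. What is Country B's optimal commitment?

Country A best-responds to each possible Country B move:
- X → Country A plays Free (best of 8, 2, 3); Country B gets -5.
- Y → Country A plays Free (best of 9, 7, -3); Country B gets 4.
- Z → Country A plays High (best of 0, 0, 3); Country B gets 10.
Maximizing over -5, 4, 10, Country B chooses Z. Subgame-perfect outcome: (High, Z) with payoffs (3, 10).

Z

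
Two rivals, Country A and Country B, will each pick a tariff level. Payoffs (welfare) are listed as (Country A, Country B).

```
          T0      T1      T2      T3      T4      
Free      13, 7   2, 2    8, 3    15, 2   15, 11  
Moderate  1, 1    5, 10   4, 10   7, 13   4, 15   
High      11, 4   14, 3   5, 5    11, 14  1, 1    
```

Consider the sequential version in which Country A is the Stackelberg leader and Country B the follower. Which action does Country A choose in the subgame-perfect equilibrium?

Free

Work backward from Country B's decision.
- Free: Country B compares 7, 2, 3, 2, 11 and picks T4; Country A would get 15.
- Moderate: Country B compares 1, 10, 10, 13, 15 and picks T4; Country A would get 4.
- High: Country B compares 4, 3, 5, 14, 1 and picks T3; Country A would get 11.
Country A's induced payoffs are 15, 4, 11, so Country A commits to Free. Subgame-perfect outcome: (Free, T4) with payoffs (15, 11).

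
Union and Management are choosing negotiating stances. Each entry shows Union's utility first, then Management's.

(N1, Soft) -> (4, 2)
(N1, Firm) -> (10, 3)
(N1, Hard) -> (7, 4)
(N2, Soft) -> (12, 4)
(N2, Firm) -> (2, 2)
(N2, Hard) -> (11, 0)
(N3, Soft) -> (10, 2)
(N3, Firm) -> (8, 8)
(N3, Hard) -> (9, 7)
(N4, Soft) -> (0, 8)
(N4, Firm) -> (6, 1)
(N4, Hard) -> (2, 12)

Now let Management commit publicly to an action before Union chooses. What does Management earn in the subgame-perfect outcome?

4

Union best-responds to each possible Management move:
- Soft: Union compares 4, 12, 10, 0 and picks N2; Management would get 4.
- Firm: Union compares 10, 2, 8, 6 and picks N1; Management would get 3.
- Hard: Union compares 7, 11, 9, 2 and picks N2; Management would get 0.
Among 4, 3, 0, the best is 4 at Soft. Subgame-perfect outcome: (N2, Soft) with payoffs (12, 4).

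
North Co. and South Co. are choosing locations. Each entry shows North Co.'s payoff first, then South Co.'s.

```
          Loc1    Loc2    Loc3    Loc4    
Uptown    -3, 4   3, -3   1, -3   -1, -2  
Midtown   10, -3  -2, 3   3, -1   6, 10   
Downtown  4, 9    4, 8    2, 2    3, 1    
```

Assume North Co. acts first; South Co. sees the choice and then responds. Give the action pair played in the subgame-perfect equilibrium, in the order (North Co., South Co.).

(Midtown, Loc4)

South Co. best-responds to each possible North Co. move:
- Uptown: South Co. compares 4, -3, -3, -2 and picks Loc1; North Co. would get -3.
- Midtown: South Co. compares -3, 3, -1, 10 and picks Loc4; North Co. would get 6.
- Downtown: South Co. compares 9, 8, 2, 1 and picks Loc1; North Co. would get 4.
Among -3, 6, 4, the best is 6 at Midtown. Subgame-perfect outcome: (Midtown, Loc4) with payoffs (6, 10).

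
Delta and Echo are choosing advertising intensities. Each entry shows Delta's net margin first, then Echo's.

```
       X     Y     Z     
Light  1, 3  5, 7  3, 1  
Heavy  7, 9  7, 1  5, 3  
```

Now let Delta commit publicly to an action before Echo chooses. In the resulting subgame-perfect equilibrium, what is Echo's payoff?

Backward induction with Delta moving first.
- Light: BR = Y, leader payoff 5.
- Heavy: BR = X, leader payoff 7.
Delta's induced payoffs are 5, 7, so Delta commits to Heavy. Subgame-perfect outcome: (Heavy, X) with payoffs (7, 9).

9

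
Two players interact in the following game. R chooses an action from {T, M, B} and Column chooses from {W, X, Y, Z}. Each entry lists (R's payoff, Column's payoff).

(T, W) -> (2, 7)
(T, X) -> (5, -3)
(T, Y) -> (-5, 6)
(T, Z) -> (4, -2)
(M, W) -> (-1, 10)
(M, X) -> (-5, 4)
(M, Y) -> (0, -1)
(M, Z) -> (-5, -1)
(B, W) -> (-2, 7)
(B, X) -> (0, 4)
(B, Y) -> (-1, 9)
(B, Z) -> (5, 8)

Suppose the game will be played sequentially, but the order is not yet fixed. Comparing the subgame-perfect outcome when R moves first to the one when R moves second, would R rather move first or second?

second

If R leads: Column's best replies are T→W, M→W, B→Y; R's induced payoffs 2, -1, -1; outcome (T, W), payoffs (2, 7).
If Column leads: R's best replies are W→T, X→T, Y→M, Z→B; Column's induced payoffs 7, -3, -1, 8; outcome (B, Z), payoffs (5, 8).
R gets 2 moving first and 5 moving second, so R prefers to move second.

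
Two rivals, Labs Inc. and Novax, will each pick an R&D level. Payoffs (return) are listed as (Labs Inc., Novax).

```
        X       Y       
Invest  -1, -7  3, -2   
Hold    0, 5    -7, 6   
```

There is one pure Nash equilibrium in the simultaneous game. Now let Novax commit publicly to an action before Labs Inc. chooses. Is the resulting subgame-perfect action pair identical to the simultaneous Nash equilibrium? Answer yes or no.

no

Work backward from Labs Inc.'s decision.
- X: BR = Hold, leader payoff 5.
- Y: BR = Invest, leader payoff -2.
Maximizing over 5, -2, Novax chooses X. Subgame-perfect outcome: (Hold, X) with payoffs (0, 5).
For the simultaneous game, intersect best replies.
Labs Inc.'s best replies: X→Hold; Y→Invest.
Novax's best replies: Invest→Y; Hold→Y.
The unique mutual best reply is (Invest, Y), giving (3, -2).
Sequential outcome (Hold, X) differs from the Nash profile (Invest, Y).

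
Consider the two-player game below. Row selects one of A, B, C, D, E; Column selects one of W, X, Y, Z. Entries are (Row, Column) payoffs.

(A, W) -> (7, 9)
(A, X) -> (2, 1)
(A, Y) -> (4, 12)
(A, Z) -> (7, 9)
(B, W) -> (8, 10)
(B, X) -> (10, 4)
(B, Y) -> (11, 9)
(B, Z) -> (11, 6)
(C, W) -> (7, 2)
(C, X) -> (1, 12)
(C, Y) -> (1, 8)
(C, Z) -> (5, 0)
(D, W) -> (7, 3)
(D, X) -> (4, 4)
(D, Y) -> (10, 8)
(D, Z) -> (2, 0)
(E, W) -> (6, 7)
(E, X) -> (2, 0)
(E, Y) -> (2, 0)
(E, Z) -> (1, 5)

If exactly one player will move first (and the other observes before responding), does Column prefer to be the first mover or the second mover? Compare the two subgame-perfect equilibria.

first

If Row leads: Column's best replies are A→Y, B→W, C→X, D→Y, E→W; Row's induced payoffs 4, 8, 1, 10, 6; outcome (D, Y), payoffs (10, 8).
If Column leads: Row's best replies are W→B, X→B, Y→B, Z→B; Column's induced payoffs 10, 4, 9, 6; outcome (B, W), payoffs (8, 10).
Column gets 10 moving first and 8 moving second, so Column prefers to move first.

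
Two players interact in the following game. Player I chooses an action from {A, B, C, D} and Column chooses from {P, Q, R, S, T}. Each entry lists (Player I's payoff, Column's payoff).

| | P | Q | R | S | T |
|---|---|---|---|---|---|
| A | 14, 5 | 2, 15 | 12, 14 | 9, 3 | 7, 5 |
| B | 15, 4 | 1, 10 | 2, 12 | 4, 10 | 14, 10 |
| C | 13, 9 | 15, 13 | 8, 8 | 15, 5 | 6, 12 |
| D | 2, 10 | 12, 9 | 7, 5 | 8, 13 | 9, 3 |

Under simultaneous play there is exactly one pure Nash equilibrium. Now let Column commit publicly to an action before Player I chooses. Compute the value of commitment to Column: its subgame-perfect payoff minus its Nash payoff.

Player I best-responds to each possible Column move:
- P: Player I compares 14, 15, 13, 2 and picks B; Column would get 4.
- Q: Player I compares 2, 1, 15, 12 and picks C; Column would get 13.
- R: Player I compares 12, 2, 8, 7 and picks A; Column would get 14.
- S: Player I compares 9, 4, 15, 8 and picks C; Column would get 5.
- T: Player I compares 7, 14, 6, 9 and picks B; Column would get 10.
Column's induced payoffs are 4, 13, 14, 5, 10, so Column commits to R. Subgame-perfect outcome: (A, R) with payoffs (12, 14).
Now find the simultaneous Nash equilibrium.
Player I's best replies: P→B; Q→C; R→A; S→C; T→B.
Column's best replies: A→Q; B→R; C→Q; D→S.
The unique mutual best reply is (C, Q), giving (15, 13).
Column's commitment gain: 14 − 13 = 1.

1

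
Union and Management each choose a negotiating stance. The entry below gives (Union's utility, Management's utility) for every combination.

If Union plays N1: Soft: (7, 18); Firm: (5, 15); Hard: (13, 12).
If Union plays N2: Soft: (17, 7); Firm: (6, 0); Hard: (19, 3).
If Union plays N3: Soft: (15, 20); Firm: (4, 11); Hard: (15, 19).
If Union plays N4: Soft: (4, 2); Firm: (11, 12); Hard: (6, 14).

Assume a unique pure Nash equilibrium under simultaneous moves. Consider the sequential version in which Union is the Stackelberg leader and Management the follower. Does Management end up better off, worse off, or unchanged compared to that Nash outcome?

Management best-responds to each possible Union move:
- N1: Management compares 18, 15, 12 and picks Soft; Union would get 7.
- N2: Management compares 7, 0, 3 and picks Soft; Union would get 17.
- N3: Management compares 20, 11, 19 and picks Soft; Union would get 15.
- N4: Management compares 2, 12, 14 and picks Hard; Union would get 6.
Among 7, 17, 15, 6, the best is 17 at N2. Subgame-perfect outcome: (N2, Soft) with payoffs (17, 7).
Now find the simultaneous Nash equilibrium.
Union's best replies: Soft→N2; Firm→N4; Hard→N2.
Management's best replies: N1→Soft; N2→Soft; N3→Soft; N4→Hard.
The unique mutual best reply is (N2, Soft), giving (17, 7).
Management earns 7 sequentially versus 7 at the Nash outcome: unchanged.

unchanged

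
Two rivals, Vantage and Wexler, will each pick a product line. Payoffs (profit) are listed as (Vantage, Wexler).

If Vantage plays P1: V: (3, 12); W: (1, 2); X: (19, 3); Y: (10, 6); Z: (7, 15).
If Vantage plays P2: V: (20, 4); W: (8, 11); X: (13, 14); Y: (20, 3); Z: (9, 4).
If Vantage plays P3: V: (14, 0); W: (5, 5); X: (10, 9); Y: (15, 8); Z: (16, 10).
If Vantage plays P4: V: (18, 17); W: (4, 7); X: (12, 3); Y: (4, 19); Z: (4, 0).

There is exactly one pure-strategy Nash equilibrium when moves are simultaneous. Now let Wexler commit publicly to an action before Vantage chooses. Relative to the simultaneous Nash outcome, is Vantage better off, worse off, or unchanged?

worse off

Vantage best-responds to each possible Wexler move:
- V → Vantage plays P2 (best of 3, 20, 14, 18); Wexler gets 4.
- W → Vantage plays P2 (best of 1, 8, 5, 4); Wexler gets 11.
- X → Vantage plays P1 (best of 19, 13, 10, 12); Wexler gets 3.
- Y → Vantage plays P2 (best of 10, 20, 15, 4); Wexler gets 3.
- Z → Vantage plays P3 (best of 7, 9, 16, 4); Wexler gets 10.
Among 4, 11, 3, 3, 10, the best is 11 at W. Subgame-perfect outcome: (P2, W) with payoffs (8, 11).
Now find the simultaneous Nash equilibrium.
Vantage's best replies: V→P2; W→P2; X→P1; Y→P2; Z→P3.
Wexler's best replies: P1→Z; P2→X; P3→Z; P4→Y.
Only (P3, Z) has each player best-responding; Nash payoffs (16, 10).
Vantage earns 8 sequentially versus 16 at the Nash outcome: worse off.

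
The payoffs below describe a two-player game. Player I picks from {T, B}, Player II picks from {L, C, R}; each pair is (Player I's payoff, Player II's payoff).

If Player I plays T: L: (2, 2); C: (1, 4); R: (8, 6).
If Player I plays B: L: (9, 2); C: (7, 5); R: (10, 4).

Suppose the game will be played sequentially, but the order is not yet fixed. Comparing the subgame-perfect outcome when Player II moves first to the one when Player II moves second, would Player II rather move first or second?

second

If Player I leads: Player II's best replies are T→R, B→C; Player I's induced payoffs 8, 7; outcome (T, R), payoffs (8, 6).
If Player II leads: Player I's best replies are L→B, C→B, R→B; Player II's induced payoffs 2, 5, 4; outcome (B, C), payoffs (7, 5).
Player II gets 5 moving first and 6 moving second, so Player II prefers to move second.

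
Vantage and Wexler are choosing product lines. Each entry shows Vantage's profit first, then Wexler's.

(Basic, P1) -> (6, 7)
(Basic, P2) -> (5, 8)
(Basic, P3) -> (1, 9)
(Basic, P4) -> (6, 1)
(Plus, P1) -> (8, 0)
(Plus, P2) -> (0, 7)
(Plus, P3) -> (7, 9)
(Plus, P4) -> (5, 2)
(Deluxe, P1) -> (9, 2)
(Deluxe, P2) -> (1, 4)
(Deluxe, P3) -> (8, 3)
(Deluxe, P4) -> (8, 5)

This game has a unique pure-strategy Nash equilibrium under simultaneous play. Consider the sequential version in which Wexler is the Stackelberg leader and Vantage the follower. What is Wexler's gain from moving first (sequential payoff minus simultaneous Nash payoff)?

Vantage best-responds to each possible Wexler move:
- P1: BR = Deluxe, leader payoff 2.
- P2: BR = Basic, leader payoff 8.
- P3: BR = Deluxe, leader payoff 3.
- P4: BR = Deluxe, leader payoff 5.
Among 2, 8, 3, 5, the best is 8 at P2. Subgame-perfect outcome: (Basic, P2) with payoffs (5, 8).
Now find the simultaneous Nash equilibrium.
Vantage's best replies: P1→Deluxe; P2→Basic; P3→Deluxe; P4→Deluxe.
Wexler's best replies: Basic→P3; Plus→P3; Deluxe→P4.
Only (Deluxe, P4) has each player best-responding; Nash payoffs (8, 5).
Wexler's commitment gain: 8 − 5 = 3.

3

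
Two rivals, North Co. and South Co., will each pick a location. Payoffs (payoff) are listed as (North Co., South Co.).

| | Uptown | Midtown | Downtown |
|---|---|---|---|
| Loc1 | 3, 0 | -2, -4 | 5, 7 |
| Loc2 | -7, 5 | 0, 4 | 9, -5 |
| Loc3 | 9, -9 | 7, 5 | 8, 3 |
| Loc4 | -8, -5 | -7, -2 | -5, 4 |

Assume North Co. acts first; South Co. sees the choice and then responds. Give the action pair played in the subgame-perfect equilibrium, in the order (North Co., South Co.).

(Loc3, Midtown)

Backward induction with North Co. moving first.
- Loc1: South Co. compares 0, -4, 7 and picks Downtown; North Co. would get 5.
- Loc2: South Co. compares 5, 4, -5 and picks Uptown; North Co. would get -7.
- Loc3: South Co. compares -9, 5, 3 and picks Midtown; North Co. would get 7.
- Loc4: South Co. compares -5, -2, 4 and picks Downtown; North Co. would get -5.
Maximizing over 5, -7, 7, -5, North Co. chooses Loc3. Subgame-perfect outcome: (Loc3, Midtown) with payoffs (7, 5).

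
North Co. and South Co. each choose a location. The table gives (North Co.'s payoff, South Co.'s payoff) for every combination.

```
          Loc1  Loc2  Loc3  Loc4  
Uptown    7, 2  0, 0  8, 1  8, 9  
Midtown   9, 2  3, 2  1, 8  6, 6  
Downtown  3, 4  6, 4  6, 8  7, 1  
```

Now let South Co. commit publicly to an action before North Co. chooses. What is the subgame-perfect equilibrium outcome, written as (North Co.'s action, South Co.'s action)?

Backward induction with South Co. moving first.
- Loc1: BR = Midtown, leader payoff 2.
- Loc2: BR = Downtown, leader payoff 4.
- Loc3: BR = Uptown, leader payoff 1.
- Loc4: BR = Uptown, leader payoff 9.
Maximizing over 2, 4, 1, 9, South Co. chooses Loc4. Subgame-perfect outcome: (Uptown, Loc4) with payoffs (8, 9).

(Uptown, Loc4)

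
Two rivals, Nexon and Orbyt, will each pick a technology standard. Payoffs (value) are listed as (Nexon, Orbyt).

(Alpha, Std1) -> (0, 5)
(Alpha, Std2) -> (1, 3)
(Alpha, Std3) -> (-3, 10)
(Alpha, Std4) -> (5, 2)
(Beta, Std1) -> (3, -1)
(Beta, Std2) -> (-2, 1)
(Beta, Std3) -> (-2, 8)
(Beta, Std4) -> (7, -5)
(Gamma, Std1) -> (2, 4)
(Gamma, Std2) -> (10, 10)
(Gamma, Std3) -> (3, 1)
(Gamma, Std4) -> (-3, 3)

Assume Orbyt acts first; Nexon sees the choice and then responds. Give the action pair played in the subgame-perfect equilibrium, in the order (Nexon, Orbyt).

Backward induction with Orbyt moving first.
- Std1 → Nexon plays Beta (best of 0, 3, 2); Orbyt gets -1.
- Std2 → Nexon plays Gamma (best of 1, -2, 10); Orbyt gets 10.
- Std3 → Nexon plays Gamma (best of -3, -2, 3); Orbyt gets 1.
- Std4 → Nexon plays Beta (best of 5, 7, -3); Orbyt gets -5.
Among -1, 10, 1, -5, the best is 10 at Std2. Subgame-perfect outcome: (Gamma, Std2) with payoffs (10, 10).

(Gamma, Std2)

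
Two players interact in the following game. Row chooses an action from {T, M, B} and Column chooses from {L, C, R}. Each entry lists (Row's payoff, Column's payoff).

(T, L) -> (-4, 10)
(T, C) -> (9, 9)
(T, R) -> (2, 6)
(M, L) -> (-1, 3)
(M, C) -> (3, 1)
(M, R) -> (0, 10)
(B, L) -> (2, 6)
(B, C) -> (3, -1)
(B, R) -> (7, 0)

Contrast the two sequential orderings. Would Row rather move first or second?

If Row leads: Column's best replies are T→L, M→R, B→L; Row's induced payoffs -4, 0, 2; outcome (B, L), payoffs (2, 6).
If Column leads: Row's best replies are L→B, C→T, R→B; Column's induced payoffs 6, 9, 0; outcome (T, C), payoffs (9, 9).
Row gets 2 moving first and 9 moving second, so Row prefers to move second.

second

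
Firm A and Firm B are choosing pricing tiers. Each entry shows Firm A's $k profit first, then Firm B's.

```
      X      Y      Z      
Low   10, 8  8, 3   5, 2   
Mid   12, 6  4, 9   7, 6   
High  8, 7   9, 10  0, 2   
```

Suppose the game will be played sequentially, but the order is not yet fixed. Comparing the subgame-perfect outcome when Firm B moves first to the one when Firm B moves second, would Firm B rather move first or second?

If Firm A leads: Firm B's best replies are Low→X, Mid→Y, High→Y; Firm A's induced payoffs 10, 4, 9; outcome (Low, X), payoffs (10, 8).
If Firm B leads: Firm A's best replies are X→Mid, Y→High, Z→Mid; Firm B's induced payoffs 6, 10, 6; outcome (High, Y), payoffs (9, 10).
Firm B gets 10 moving first and 8 moving second, so Firm B prefers to move first.

first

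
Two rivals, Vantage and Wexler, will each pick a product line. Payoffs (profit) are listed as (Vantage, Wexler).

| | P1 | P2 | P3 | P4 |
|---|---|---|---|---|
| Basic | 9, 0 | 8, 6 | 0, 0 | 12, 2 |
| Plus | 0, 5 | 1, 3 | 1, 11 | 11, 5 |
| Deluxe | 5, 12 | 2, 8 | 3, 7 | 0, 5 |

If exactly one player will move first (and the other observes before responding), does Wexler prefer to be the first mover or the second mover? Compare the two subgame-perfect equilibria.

If Vantage leads: Wexler's best replies are Basic→P2, Plus→P3, Deluxe→P1; Vantage's induced payoffs 8, 1, 5; outcome (Basic, P2), payoffs (8, 6).
If Wexler leads: Vantage's best replies are P1→Basic, P2→Basic, P3→Deluxe, P4→Basic; Wexler's induced payoffs 0, 6, 7, 2; outcome (Deluxe, P3), payoffs (3, 7).
Wexler gets 7 moving first and 6 moving second, so Wexler prefers to move first.

first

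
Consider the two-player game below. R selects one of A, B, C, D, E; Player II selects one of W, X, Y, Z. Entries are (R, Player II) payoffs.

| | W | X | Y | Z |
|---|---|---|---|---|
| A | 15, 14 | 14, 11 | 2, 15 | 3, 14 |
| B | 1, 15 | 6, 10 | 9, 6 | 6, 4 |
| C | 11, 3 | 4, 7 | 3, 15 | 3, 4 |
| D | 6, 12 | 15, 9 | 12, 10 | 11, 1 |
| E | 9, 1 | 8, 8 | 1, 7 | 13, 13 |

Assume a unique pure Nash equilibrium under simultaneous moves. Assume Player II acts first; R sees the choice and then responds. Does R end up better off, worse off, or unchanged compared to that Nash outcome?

Solve by backward induction (Player II leads).
- W → R plays A (best of 15, 1, 11, 6, 9); Player II gets 14.
- X → R plays D (best of 14, 6, 4, 15, 8); Player II gets 9.
- Y → R plays D (best of 2, 9, 3, 12, 1); Player II gets 10.
- Z → R plays E (best of 3, 6, 3, 11, 13); Player II gets 13.
Maximizing over 14, 9, 10, 13, Player II chooses W. Subgame-perfect outcome: (A, W) with payoffs (15, 14).
For the simultaneous game, intersect best replies.
R's best replies: W→A; X→D; Y→D; Z→E.
Player II's best replies: A→Y; B→W; C→Y; D→W; E→Z.
The unique mutual best reply is (E, Z), giving (13, 13).
R earns 15 sequentially versus 13 at the Nash outcome: better off.

better off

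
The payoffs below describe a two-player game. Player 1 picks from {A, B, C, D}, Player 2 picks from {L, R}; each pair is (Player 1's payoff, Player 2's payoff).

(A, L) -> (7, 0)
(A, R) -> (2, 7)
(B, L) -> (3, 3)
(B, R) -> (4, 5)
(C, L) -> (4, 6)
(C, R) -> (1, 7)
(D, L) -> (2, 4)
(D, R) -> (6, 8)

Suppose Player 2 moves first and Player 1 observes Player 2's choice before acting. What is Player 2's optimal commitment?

Solve by backward induction (Player 2 leads).
- L → Player 1 plays A (best of 7, 3, 4, 2); Player 2 gets 0.
- R → Player 1 plays D (best of 2, 4, 1, 6); Player 2 gets 8.
Maximizing over 0, 8, Player 2 chooses R. Subgame-perfect outcome: (D, R) with payoffs (6, 8).

R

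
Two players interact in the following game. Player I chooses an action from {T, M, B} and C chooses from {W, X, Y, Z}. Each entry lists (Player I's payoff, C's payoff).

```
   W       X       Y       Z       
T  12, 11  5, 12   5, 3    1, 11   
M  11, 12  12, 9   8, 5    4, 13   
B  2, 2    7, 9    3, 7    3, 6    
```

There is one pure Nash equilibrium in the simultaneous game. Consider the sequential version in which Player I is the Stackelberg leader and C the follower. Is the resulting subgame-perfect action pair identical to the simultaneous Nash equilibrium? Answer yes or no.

Solve by backward induction (Player I leads).
- T → C plays X (best of 11, 12, 3, 11); Player I gets 5.
- M → C plays Z (best of 12, 9, 5, 13); Player I gets 4.
- B → C plays X (best of 2, 9, 7, 6); Player I gets 7.
Maximizing over 5, 4, 7, Player I chooses B. Subgame-perfect outcome: (B, X) with payoffs (7, 9).
For the simultaneous game, intersect best replies.
Player I's best replies: W→T; X→M; Y→M; Z→M.
C's best replies: T→X; M→Z; B→X.
Only (M, Z) has each player best-responding; Nash payoffs (4, 13).
Sequential outcome (B, X) differs from the Nash profile (M, Z).

no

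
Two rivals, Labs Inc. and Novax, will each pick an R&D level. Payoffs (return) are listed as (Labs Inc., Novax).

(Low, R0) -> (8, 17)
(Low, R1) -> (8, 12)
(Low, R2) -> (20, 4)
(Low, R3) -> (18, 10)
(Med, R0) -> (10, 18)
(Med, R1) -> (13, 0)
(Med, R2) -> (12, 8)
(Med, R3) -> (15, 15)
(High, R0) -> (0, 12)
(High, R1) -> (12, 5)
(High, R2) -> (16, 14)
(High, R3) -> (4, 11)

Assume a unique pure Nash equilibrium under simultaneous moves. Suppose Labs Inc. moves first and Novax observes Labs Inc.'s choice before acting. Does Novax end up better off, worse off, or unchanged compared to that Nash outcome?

worse off

Novax best-responds to each possible Labs Inc. move:
- Low: BR = R0, leader payoff 8.
- Med: BR = R0, leader payoff 10.
- High: BR = R2, leader payoff 16.
Among 8, 10, 16, the best is 16 at High. Subgame-perfect outcome: (High, R2) with payoffs (16, 14).
Now find the simultaneous Nash equilibrium.
Labs Inc.'s best replies: R0→Med; R1→Med; R2→Low; R3→Low.
Novax's best replies: Low→R0; Med→R0; High→R2.
Only (Med, R0) has each player best-responding; Nash payoffs (10, 18).
Novax earns 14 sequentially versus 18 at the Nash outcome: worse off.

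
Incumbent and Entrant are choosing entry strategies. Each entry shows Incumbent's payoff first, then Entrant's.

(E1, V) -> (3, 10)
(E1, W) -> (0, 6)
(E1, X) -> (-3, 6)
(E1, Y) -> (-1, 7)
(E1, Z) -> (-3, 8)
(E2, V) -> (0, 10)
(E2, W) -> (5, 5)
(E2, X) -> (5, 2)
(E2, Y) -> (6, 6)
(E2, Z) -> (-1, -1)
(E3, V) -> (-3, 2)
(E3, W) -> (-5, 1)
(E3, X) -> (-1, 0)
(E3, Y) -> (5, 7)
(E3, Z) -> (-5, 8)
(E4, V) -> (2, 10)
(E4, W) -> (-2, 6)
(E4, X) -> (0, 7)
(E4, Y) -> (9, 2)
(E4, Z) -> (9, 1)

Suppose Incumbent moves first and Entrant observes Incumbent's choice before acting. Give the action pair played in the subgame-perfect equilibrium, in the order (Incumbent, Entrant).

Entrant best-responds to each possible Incumbent move:
- E1: Entrant compares 10, 6, 6, 7, 8 and picks V; Incumbent would get 3.
- E2: Entrant compares 10, 5, 2, 6, -1 and picks V; Incumbent would get 0.
- E3: Entrant compares 2, 1, 0, 7, 8 and picks Z; Incumbent would get -5.
- E4: Entrant compares 10, 6, 7, 2, 1 and picks V; Incumbent would get 2.
Among 3, 0, -5, 2, the best is 3 at E1. Subgame-perfect outcome: (E1, V) with payoffs (3, 10).

(E1, V)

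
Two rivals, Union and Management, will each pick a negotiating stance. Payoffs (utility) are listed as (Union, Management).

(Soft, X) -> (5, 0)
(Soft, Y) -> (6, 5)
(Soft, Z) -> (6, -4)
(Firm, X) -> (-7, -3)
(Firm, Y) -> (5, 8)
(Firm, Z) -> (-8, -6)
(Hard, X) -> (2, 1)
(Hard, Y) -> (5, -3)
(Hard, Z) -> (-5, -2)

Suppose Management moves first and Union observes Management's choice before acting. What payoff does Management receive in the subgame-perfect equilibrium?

5

Backward induction with Management moving first.
- X → Union plays Soft (best of 5, -7, 2); Management gets 0.
- Y → Union plays Soft (best of 6, 5, 5); Management gets 5.
- Z → Union plays Soft (best of 6, -8, -5); Management gets -4.
Among 0, 5, -4, the best is 5 at Y. Subgame-perfect outcome: (Soft, Y) with payoffs (6, 5).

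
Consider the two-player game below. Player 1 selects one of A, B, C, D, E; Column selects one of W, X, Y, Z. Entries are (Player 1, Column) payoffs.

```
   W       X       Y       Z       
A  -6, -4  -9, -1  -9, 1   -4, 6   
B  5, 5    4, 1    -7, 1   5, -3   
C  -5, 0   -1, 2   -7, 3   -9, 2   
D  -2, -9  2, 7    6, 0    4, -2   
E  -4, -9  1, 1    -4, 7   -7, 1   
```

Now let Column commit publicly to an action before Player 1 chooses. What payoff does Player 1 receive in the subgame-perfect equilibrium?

5

Player 1 best-responds to each possible Column move:
- W: Player 1 compares -6, 5, -5, -2, -4 and picks B; Column would get 5.
- X: Player 1 compares -9, 4, -1, 2, 1 and picks B; Column would get 1.
- Y: Player 1 compares -9, -7, -7, 6, -4 and picks D; Column would get 0.
- Z: Player 1 compares -4, 5, -9, 4, -7 and picks B; Column would get -3.
Maximizing over 5, 1, 0, -3, Column chooses W. Subgame-perfect outcome: (B, W) with payoffs (5, 5).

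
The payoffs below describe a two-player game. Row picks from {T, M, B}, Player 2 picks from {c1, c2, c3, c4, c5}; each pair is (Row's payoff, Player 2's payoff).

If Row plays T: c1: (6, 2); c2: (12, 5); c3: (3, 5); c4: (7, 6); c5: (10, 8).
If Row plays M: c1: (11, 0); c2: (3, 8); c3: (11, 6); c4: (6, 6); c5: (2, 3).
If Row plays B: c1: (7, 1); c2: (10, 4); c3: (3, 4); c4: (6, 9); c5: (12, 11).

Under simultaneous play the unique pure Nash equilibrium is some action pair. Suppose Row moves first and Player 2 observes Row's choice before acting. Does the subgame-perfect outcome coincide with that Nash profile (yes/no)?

Player 2 best-responds to each possible Row move:
- T → Player 2 plays c5 (best of 2, 5, 5, 6, 8); Row gets 10.
- M → Player 2 plays c2 (best of 0, 8, 6, 6, 3); Row gets 3.
- B → Player 2 plays c5 (best of 1, 4, 4, 9, 11); Row gets 12.
Among 10, 3, 12, the best is 12 at B. Subgame-perfect outcome: (B, c5) with payoffs (12, 11).
Now find the simultaneous Nash equilibrium.
Row's best replies: c1→M; c2→T; c3→M; c4→T; c5→B.
Player 2's best replies: T→c5; M→c2; B→c5.
The unique mutual best reply is (B, c5), giving (12, 11).
Sequential outcome (B, c5) coincides with the Nash profile (B, c5).

yes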